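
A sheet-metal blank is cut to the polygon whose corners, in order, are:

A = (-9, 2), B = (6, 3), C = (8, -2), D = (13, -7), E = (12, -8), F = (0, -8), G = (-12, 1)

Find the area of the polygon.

Apply the surveyor's formula: 2A = Σ (x_i·y_{i+1} − x_{i+1}·y_i), indices taken mod 7.
Σ = (-39) + (-36) + (-30) + (-20) + (-96) + (-96) + (-15) = -332
Area = |Σ|/2 = 166.

166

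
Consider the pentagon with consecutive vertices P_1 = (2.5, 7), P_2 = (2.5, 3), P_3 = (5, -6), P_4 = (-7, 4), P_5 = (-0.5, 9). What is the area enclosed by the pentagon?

74.5

Σ = (-10) + (-30) + (-22) + (-61) + (-26) = -149
Area = |Σ|/2 = 74.5.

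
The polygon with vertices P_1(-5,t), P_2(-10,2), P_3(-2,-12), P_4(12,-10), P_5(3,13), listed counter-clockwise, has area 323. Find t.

Write out the shoelace sum; only the two edges meeting at P_1 involve t:
2·Area = [(3·t − (-5)·13) + ((-5)·2 − (-10)·t)] + 474
       = 13·t + 529 = 646
⇒ t = 9.

9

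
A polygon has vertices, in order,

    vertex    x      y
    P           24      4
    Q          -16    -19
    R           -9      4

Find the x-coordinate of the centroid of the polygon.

Apply the surveyor's formula. First the cross-terms c_i = x_i·y_{i+1} − x_{i+1}·y_i:
  -392, -235, -132  ⇒  2A = -759, A = -379.5.
Then Σ (x_i + x_{i+1})·c_i = 759, so x̄ = 759 / (6·(-379.5)) = -1/3.

-1/3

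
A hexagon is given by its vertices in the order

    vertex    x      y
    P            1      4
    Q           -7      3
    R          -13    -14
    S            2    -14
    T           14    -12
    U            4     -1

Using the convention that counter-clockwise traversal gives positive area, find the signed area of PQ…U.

300.5

Apply the surveyor's formula: 2A = Σ (x_i·y_{i+1} − x_{i+1}·y_i), indices taken mod 6.
P→Q: (1)(3) − (-7)(4) = 31
Q→R: (-7)(-14) − (-13)(3) = 137
R→S: (-13)(-14) − (2)(-14) = 210
S→T: (2)(-12) − (14)(-14) = 172
T→U: (14)(-1) − (4)(-12) = 34
U→P: (4)(4) − (1)(-1) = 17
Σ = 601
Signed area = Σ/2 = 300.5 (positive ⇒ counter-clockwise traversal).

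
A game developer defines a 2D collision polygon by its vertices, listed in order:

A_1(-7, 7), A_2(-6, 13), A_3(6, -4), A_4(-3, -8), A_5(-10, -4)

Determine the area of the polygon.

164.5

Cross-terms: -49, -54, -60, -68, -98  ⇒  Σ = -329
Area = |Σ|/2 = 164.5.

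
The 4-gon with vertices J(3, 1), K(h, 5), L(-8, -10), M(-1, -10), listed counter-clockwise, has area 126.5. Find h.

The doubled signed area Σ (x_i y_{i+1} − x_{i+1} y_i) is linear in h.
With h=0 it equals 154; the coefficient of h is -11 (from the two edges through K).
So -11·h + 154 = 2·126.5 = 253 ⇒ h = -9.

-9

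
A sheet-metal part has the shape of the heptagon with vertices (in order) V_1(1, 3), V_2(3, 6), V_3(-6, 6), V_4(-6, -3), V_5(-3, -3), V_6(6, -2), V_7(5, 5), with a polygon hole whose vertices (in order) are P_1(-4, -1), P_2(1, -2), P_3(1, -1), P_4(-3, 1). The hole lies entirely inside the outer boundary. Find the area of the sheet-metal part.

86.5

Outer boundary:
Cross-terms: -3, 54, 54, 9, 24, 40, 10  ⇒  Σ = 188
Area = |Σ|/2 = 94.
Hole:
Apply the surveyor's formula: 2A = Σ (x_i·y_{i+1} − x_{i+1}·y_i), indices taken mod 4.
Cross-terms: 9, 1, -2, 7  ⇒  Σ = 15
Area = |Σ|/2 = 7.5.
Net area = 94 − 7.5 = 86.5.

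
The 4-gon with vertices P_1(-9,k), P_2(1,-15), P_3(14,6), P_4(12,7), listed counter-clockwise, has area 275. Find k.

Write out the shoelace sum; only the two edges meeting at P_1 involve k:
2·Area = [(12·k − (-9)·7) + ((-9)·(-15) − 1·k)] + 242
       = 11·k + 440 = 550
⇒ k = 10.

10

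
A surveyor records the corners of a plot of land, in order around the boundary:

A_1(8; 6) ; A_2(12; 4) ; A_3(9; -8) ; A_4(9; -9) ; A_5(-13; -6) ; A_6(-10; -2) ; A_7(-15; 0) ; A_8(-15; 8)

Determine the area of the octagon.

Apply the shoelace formula: 2A = Σ (x_i·y_{i+1} − x_{i+1}·y_i), indices taken mod 8.
Σ = (-40) + (-132) + (-9) + (-171) + (-34) + (-30) + (-120) + (-154) = -690
Area = |Σ|/2 = 345.

345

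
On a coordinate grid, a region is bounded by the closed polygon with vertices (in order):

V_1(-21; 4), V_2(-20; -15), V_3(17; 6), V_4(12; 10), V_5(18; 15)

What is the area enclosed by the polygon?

Apply Gauss's area formula: 2A = Σ (x_i·y_{i+1} − x_{i+1}·y_i), indices taken mod 5.
V_1→V_2: (-21)(-15) − (-20)(4) = 395
V_2→V_3: (-20)(6) − (17)(-15) = 135
V_3→V_4: (17)(10) − (12)(6) = 98
V_4→V_5: (12)(15) − (18)(10) = 0
V_5→V_1: (18)(4) − (-21)(15) = 387
Σ = 1015
Area = |Σ|/2 = 507.5.

507.5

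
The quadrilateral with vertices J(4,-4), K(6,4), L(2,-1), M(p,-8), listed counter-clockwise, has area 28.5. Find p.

-5

Write out the shoelace sum; only the two edges meeting at M involve p:
2·Area = [(2·(-8) − p·(-1)) + (p·(-4) − 4·(-8))] + 26
       = -3·p + 42 = 57
⇒ p = -5.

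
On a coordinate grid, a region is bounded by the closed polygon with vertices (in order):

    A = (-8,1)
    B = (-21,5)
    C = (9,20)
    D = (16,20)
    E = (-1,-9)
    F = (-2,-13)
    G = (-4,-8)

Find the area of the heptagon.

Apply Gauss's area formula: 2A = Σ (x_i·y_{i+1} − x_{i+1}·y_i), indices taken mod 7.
A→B: (-8)(5) − (-21)(1) = -19
B→C: (-21)(20) − (9)(5) = -465
C→D: (9)(20) − (16)(20) = -140
D→E: (16)(-9) − (-1)(20) = -124
E→F: (-1)(-13) − (-2)(-9) = -5
F→G: (-2)(-8) − (-4)(-13) = -36
G→A: (-4)(1) − (-8)(-8) = -68
Σ = -857
Area = |Σ|/2 = 428.5.

428.5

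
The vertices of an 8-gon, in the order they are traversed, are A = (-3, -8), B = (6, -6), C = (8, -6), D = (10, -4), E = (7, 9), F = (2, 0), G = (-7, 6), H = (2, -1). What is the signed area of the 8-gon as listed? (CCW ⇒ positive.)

97

Apply the surveyor's formula: 2A = Σ (x_i·y_{i+1} − x_{i+1}·y_i), indices taken mod 8.
A→B: (-3)(-6) − (6)(-8) = 66
B→C: (6)(-6) − (8)(-6) = 12
C→D: (8)(-4) − (10)(-6) = 28
D→E: (10)(9) − (7)(-4) = 118
E→F: (7)(0) − (2)(9) = -18
F→G: (2)(6) − (-7)(0) = 12
G→H: (-7)(-1) − (2)(6) = -5
H→A: (2)(-8) − (-3)(-1) = -19
Σ = 194
Signed area = Σ/2 = 97 (positive ⇒ counter-clockwise traversal).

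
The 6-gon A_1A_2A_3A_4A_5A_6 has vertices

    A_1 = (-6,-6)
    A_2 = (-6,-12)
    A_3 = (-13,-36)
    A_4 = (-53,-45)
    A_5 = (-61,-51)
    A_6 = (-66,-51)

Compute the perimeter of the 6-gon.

162

|A_1A_2| = √((0)² + (-6)²) = √36 = 6
|A_2A_3| = √((-7)² + (-24)²) = √625 = 25
|A_3A_4| = √((-40)² + (-9)²) = √1681 = 41
|A_4A_5| = √((-8)² + (-6)²) = √100 = 10
|A_5A_6| = √((-5)² + (0)²) = √25 = 5
|A_6A_1| = √((60)² + (45)²) = √5625 = 75
Perimeter = 6 + 25 + 41 + 10 + 5 + 75 = 162.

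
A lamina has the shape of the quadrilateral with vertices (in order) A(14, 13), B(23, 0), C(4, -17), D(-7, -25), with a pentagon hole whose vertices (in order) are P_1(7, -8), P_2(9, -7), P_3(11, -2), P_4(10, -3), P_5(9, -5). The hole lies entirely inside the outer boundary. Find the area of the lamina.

320.5

Outer boundary:
Σ = (-299) + (-391) + (-219) + (259) = -650
Area = |Σ|/2 = 325.
Hole:
Apply the surveyor's formula: 2A = Σ (x_i·y_{i+1} − x_{i+1}·y_i), indices taken mod 5.
Cross-terms: 23, 59, -13, -23, -37  ⇒  Σ = 9
Area = |Σ|/2 = 4.5.
Net area = 325 − 4.5 = 320.5.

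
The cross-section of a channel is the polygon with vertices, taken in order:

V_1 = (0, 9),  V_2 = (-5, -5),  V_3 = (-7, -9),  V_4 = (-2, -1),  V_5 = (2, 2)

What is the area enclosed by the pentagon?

30

Apply the surveyor's formula: 2A = Σ (x_i·y_{i+1} − x_{i+1}·y_i), indices taken mod 5.
Σ = (45) + (10) + (-11) + (-2) + (18) = 60
Area = |Σ|/2 = 30.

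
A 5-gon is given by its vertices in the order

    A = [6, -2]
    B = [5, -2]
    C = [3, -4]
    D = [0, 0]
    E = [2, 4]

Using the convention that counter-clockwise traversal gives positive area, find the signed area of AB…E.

Σ = (-2) + (-14) + (0) + (0) + (-28) = -44
Signed area = Σ/2 = -22 (negative ⇒ clockwise traversal).

-22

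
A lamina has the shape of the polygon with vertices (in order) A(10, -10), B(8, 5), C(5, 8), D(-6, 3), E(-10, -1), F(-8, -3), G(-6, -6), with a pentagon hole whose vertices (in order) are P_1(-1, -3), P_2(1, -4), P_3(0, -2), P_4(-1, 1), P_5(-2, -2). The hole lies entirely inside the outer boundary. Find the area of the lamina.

214.5

Outer boundary:
Apply Gauss's area formula: 2A = Σ (x_i·y_{i+1} − x_{i+1}·y_i), indices taken mod 7.
Σ = (130) + (39) + (63) + (36) + (22) + (30) + (120) = 440
Area = |Σ|/2 = 220.
Hole:
Σ = (7) + (-2) + (-2) + (4) + (4) = 11
Area = |Σ|/2 = 5.5.
Net area = 220 − 5.5 = 214.5.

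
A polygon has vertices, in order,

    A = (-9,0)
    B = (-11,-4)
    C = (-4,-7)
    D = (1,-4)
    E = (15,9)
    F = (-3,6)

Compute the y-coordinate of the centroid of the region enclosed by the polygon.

113/90

Apply the surveyor's formula. First the cross-terms c_i = x_i·y_{i+1} − x_{i+1}·y_i:
  36, 61, 23, 69, 117, 54  ⇒  2A = 360, A = 180.
Then Σ (y_i + y_{i+1})·c_i = 1356, so ȳ = 1356 / (6·180) = 113/90.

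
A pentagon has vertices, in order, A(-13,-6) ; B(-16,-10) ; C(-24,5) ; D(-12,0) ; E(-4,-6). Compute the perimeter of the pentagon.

|AB| = √((-3)² + (-4)²) = √25 = 5
|BC| = √((-8)² + (15)²) = √289 = 17
|CD| = √((12)² + (-5)²) = √169 = 13
|DE| = √((8)² + (-6)²) = √100 = 10
|EA| = √((-9)² + (0)²) = √81 = 9
Perimeter = 5 + 17 + 13 + 10 + 9 = 54.

54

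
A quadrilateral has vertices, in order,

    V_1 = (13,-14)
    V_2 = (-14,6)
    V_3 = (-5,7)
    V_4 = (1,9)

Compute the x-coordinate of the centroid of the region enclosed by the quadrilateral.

Apply the shoelace (surveyor's) formula. First the cross-terms c_i = x_i·y_{i+1} − x_{i+1}·y_i:
  -118, -68, -52, -131  ⇒  2A = -369, A = -184.5.
Then Σ (x_i + x_{i+1})·c_i = -216, so x̄ = -216 / (6·(-184.5)) = 8/41.

8/41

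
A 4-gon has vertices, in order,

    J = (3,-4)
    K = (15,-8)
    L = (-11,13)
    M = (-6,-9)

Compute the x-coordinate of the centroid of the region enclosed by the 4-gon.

Apply the surveyor's formula. First the cross-terms c_i = x_i·y_{i+1} − x_{i+1}·y_i:
  36, 107, 177, 51  ⇒  2A = 371, A = 185.5.
Then Σ (x_i + x_{i+1})·c_i = -2086, so x̄ = -2086 / (6·185.5) = -298/159.

-298/159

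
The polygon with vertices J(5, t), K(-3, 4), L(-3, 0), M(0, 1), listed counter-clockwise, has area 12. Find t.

Write out the shoelace sum; only the two edges meeting at J involve t:
2·Area = [(0·t − 5·1) + (5·4 − (-3)·t)] + 9
       = 3·t + 24 = 24
⇒ t = 0.

0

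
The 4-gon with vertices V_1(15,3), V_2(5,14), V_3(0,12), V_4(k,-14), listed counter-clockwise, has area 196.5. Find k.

8

Write out the shoelace sum; only the two edges meeting at V_4 involve k:
2·Area = [(0·(-14) − k·12) + (k·3 − 15·(-14))] + 255
       = -9·k + 465 = 393
⇒ k = 8.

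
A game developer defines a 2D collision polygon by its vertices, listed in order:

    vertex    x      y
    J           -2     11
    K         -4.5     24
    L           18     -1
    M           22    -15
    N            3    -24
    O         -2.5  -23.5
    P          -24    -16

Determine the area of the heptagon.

J→K: (-2)(24) − (-4.5)(11) = 1.5
K→L: (-4.5)(-1) − (18)(24) = -427.5
L→M: (18)(-15) − (22)(-1) = -248
M→N: (22)(-24) − (3)(-15) = -483
N→O: (3)(-23.5) − (-2.5)(-24) = -130.5
O→P: (-2.5)(-16) − (-24)(-23.5) = -524
P→J: (-24)(11) − (-2)(-16) = -296
Σ = -2107.5
Area = |Σ|/2 = 1053.75.

1053.75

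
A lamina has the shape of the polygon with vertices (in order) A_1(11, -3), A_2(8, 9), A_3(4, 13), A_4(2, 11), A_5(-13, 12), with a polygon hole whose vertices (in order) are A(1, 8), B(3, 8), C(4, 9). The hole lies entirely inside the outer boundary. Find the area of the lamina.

140.5

Outer boundary:
A_1→A_2: (11)(9) − (8)(-3) = 123
A_2→A_3: (8)(13) − (4)(9) = 68
A_3→A_4: (4)(11) − (2)(13) = 18
A_4→A_5: (2)(12) − (-13)(11) = 167
A_5→A_1: (-13)(-3) − (11)(12) = -93
Σ = 283
Area = |Σ|/2 = 141.5.
Hole:
Cross-terms: -16, -5, 23  ⇒  Σ = 2
Area = |Σ|/2 = 1.
Net area = 141.5 − 1 = 140.5.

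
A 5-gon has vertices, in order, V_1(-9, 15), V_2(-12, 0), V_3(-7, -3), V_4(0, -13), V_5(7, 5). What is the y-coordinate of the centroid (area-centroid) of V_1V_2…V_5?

284/137

Apply the surveyor's formula. First the cross-terms c_i = x_i·y_{i+1} − x_{i+1}·y_i:
  180, 36, 91, 91, 150  ⇒  2A = 548, A = 274.
Then Σ (y_i + y_{i+1})·c_i = 3408, so ȳ = 3408 / (6·274) = 284/137.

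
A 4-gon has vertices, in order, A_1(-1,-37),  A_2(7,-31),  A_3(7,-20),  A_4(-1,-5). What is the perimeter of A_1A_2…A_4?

|A_1A_2| = √((8)² + (6)²) = √100 = 10
|A_2A_3| = √((0)² + (11)²) = √121 = 11
|A_3A_4| = √((-8)² + (15)²) = √289 = 17
|A_4A_1| = √((0)² + (-32)²) = √1024 = 32
Perimeter = 10 + 11 + 17 + 32 = 70.

70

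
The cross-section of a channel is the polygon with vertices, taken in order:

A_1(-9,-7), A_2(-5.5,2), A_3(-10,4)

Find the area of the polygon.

23.75

Apply the shoelace (surveyor's) formula: 2A = Σ (x_i·y_{i+1} − x_{i+1}·y_i), indices taken mod 3.
Σ = (-56.5) + (-2) + (106) = 47.5
Area = |Σ|/2 = 23.75.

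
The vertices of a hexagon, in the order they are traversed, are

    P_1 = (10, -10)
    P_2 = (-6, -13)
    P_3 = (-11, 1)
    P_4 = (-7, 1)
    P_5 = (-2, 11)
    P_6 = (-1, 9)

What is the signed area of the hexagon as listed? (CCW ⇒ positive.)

Apply Gauss's area formula: 2A = Σ (x_i·y_{i+1} − x_{i+1}·y_i), indices taken mod 6.
Σ = (-190) + (-149) + (-4) + (-75) + (-7) + (-80) = -505
Signed area = Σ/2 = -252.5 (negative ⇒ clockwise traversal).

-252.5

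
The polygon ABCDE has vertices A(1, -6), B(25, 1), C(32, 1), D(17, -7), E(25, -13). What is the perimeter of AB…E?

|AB| = √((24)² + (7)²) = √625 = 25
|BC| = √((7)² + (0)²) = √49 = 7
|CD| = √((-15)² + (-8)²) = √289 = 17
|DE| = √((8)² + (-6)²) = √100 = 10
|EA| = √((-24)² + (7)²) = √625 = 25
Perimeter = 25 + 7 + 17 + 10 + 25 = 84.

84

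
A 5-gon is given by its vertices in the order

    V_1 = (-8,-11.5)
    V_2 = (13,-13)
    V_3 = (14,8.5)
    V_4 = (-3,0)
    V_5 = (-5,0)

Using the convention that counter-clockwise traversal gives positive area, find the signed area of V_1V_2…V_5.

V_1→V_2: (-8)(-13) − (13)(-11.5) = 253.5
V_2→V_3: (13)(8.5) − (14)(-13) = 292.5
V_3→V_4: (14)(0) − (-3)(8.5) = 25.5
V_4→V_5: (-3)(0) − (-5)(0) = 0
V_5→V_1: (-5)(-11.5) − (-8)(0) = 57.5
Σ = 629
Signed area = Σ/2 = 314.5 (positive ⇒ counter-clockwise traversal).

314.5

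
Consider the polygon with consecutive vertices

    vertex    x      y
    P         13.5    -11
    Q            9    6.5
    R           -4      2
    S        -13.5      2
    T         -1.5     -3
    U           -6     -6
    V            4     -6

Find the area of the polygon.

Apply the surveyor's formula: 2A = Σ (x_i·y_{i+1} − x_{i+1}·y_i), indices taken mod 7.
Σ = (186.75) + (44) + (19) + (43.5) + (-9) + (60) + (37) = 381.25
Area = |Σ|/2 = 190.625.

190.625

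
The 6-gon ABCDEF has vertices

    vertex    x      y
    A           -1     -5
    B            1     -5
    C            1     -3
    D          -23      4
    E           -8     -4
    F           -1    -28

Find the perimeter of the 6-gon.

|AB| = √((2)² + (0)²) = √4 = 2
|BC| = √((0)² + (2)²) = √4 = 2
|CD| = √((-24)² + (7)²) = √625 = 25
|DE| = √((15)² + (-8)²) = √289 = 17
|EF| = √((7)² + (-24)²) = √625 = 25
|FA| = √((0)² + (23)²) = √529 = 23
Perimeter = 2 + 2 + 25 + 17 + 25 + 23 = 94.

94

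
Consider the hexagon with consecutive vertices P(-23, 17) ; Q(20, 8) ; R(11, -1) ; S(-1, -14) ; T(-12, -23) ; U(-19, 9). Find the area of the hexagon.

796.5

Cross-terms: -524, -108, -155, -145, -545, -116  ⇒  Σ = -1593
Area = |Σ|/2 = 796.5.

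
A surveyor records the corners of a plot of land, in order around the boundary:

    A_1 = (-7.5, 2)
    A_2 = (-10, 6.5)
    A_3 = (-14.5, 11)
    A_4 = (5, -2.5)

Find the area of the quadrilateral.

36

Apply the shoelace (surveyor's) formula: 2A = Σ (x_i·y_{i+1} − x_{i+1}·y_i), indices taken mod 4.
Cross-terms: -28.75, -15.75, -18.75, -8.75  ⇒  Σ = -72
Area = |Σ|/2 = 36.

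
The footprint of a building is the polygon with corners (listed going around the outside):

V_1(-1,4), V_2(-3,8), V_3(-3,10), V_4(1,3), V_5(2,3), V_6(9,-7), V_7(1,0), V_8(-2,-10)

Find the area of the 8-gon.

Apply the surveyor's formula: 2A = Σ (x_i·y_{i+1} − x_{i+1}·y_i), indices taken mod 8.
Σ = (4) + (-6) + (-19) + (-3) + (-41) + (7) + (-10) + (-18) = -86
Area = |Σ|/2 = 43.

43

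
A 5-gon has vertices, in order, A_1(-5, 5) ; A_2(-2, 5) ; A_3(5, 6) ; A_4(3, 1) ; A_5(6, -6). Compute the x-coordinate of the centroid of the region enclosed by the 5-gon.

326/267

Apply Gauss's area formula. First the cross-terms c_i = x_i·y_{i+1} − x_{i+1}·y_i:
  -15, -37, -13, -24, 0  ⇒  2A = -89, A = -44.5.
Then Σ (x_i + x_{i+1})·c_i = -326, so x̄ = -326 / (6·(-44.5)) = 326/267.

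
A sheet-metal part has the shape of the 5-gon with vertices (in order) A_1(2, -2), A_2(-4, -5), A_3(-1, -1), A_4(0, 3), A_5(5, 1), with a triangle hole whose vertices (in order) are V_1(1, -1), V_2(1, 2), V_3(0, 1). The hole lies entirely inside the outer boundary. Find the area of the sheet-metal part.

Outer boundary:
Apply the shoelace formula: 2A = Σ (x_i·y_{i+1} − x_{i+1}·y_i), indices taken mod 5.
A_1→A_2: (2)(-5) − (-4)(-2) = -18
A_2→A_3: (-4)(-1) − (-1)(-5) = -1
A_3→A_4: (-1)(3) − (0)(-1) = -3
A_4→A_5: (0)(1) − (5)(3) = -15
A_5→A_1: (5)(-2) − (2)(1) = -12
Σ = -49
Area = |Σ|/2 = 24.5.
Hole:
Apply the surveyor's formula: 2A = Σ (x_i·y_{i+1} − x_{i+1}·y_i), indices taken mod 3.
V_1→V_2: (1)(2) − (1)(-1) = 3
V_2→V_3: (1)(1) − (0)(2) = 1
V_3→V_1: (0)(-1) − (1)(1) = -1
Σ = 3
Area = |Σ|/2 = 1.5.
Net area = 24.5 − 1.5 = 23.

23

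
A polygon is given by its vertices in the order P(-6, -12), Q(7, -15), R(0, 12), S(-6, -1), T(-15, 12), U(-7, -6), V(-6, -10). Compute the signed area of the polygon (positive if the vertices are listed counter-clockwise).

Apply the shoelace formula: 2A = Σ (x_i·y_{i+1} − x_{i+1}·y_i), indices taken mod 7.
Cross-terms: 174, 84, 72, -87, 174, 34, 12  ⇒  Σ = 463
Signed area = Σ/2 = 231.5 (positive ⇒ counter-clockwise traversal).

231.5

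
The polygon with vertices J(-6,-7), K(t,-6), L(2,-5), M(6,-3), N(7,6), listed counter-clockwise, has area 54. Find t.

Write out the shoelace sum; only the two edges meeting at K involve t:
2·Area = [((-6)·(-6) − t·(-7)) + (t·(-5) − 2·(-6))] + 68
       = 2·t + 116 = 108
⇒ t = -4.

-4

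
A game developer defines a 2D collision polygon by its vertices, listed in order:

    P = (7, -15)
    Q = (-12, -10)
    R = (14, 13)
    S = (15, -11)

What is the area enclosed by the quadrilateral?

Apply the shoelace formula: 2A = Σ (x_i·y_{i+1} − x_{i+1}·y_i), indices taken mod 4.
P→Q: (7)(-10) − (-12)(-15) = -250
Q→R: (-12)(13) − (14)(-10) = -16
R→S: (14)(-11) − (15)(13) = -349
S→P: (15)(-15) − (7)(-11) = -148
Σ = -763
Area = |Σ|/2 = 381.5.

381.5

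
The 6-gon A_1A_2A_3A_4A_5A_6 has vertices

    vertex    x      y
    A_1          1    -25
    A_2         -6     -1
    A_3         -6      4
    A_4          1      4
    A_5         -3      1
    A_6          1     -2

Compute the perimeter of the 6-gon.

|A_1A_2| = √((-7)² + (24)²) = √625 = 25
|A_2A_3| = √((0)² + (5)²) = √25 = 5
|A_3A_4| = √((7)² + (0)²) = √49 = 7
|A_4A_5| = √((-4)² + (-3)²) = √25 = 5
|A_5A_6| = √((4)² + (-3)²) = √25 = 5
|A_6A_1| = √((0)² + (-23)²) = √529 = 23
Perimeter = 25 + 5 + 7 + 5 + 5 + 23 = 70.

70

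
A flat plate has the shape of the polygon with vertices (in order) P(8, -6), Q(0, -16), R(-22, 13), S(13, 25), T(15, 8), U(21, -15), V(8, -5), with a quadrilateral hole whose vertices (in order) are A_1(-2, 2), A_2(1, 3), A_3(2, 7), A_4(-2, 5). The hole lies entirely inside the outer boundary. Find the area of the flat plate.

916.5

Outer boundary:
Apply the shoelace (surveyor's) formula: 2A = Σ (x_i·y_{i+1} − x_{i+1}·y_i), indices taken mod 7.
Σ = (-128) + (-352) + (-719) + (-271) + (-393) + (15) + (-8) = -1856
Area = |Σ|/2 = 928.
Hole:
Σ = (-8) + (1) + (24) + (6) = 23
Area = |Σ|/2 = 11.5.
Net area = 928 − 11.5 = 916.5.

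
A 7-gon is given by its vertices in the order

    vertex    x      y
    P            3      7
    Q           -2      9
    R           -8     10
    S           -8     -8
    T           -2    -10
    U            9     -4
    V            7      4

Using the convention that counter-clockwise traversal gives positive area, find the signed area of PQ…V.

Σ = (41) + (52) + (144) + (64) + (98) + (64) + (37) = 500
Signed area = Σ/2 = 250 (positive ⇒ counter-clockwise traversal).

250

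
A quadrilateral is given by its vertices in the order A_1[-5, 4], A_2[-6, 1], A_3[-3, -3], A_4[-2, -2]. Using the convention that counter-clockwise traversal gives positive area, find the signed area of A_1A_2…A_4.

11

Apply Gauss's area formula: 2A = Σ (x_i·y_{i+1} − x_{i+1}·y_i), indices taken mod 4.
Σ = (19) + (21) + (0) + (-18) = 22
Signed area = Σ/2 = 11 (positive ⇒ counter-clockwise traversal).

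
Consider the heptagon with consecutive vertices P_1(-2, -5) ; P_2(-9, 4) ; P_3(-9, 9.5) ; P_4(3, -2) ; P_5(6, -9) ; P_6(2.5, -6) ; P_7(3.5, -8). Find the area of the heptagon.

87

Apply the shoelace (surveyor's) formula: 2A = Σ (x_i·y_{i+1} − x_{i+1}·y_i), indices taken mod 7.
P_1→P_2: (-2)(4) − (-9)(-5) = -53
P_2→P_3: (-9)(9.5) − (-9)(4) = -49.5
P_3→P_4: (-9)(-2) − (3)(9.5) = -10.5
P_4→P_5: (3)(-9) − (6)(-2) = -15
P_5→P_6: (6)(-6) − (2.5)(-9) = -13.5
P_6→P_7: (2.5)(-8) − (3.5)(-6) = 1
P_7→P_1: (3.5)(-5) − (-2)(-8) = -33.5
Σ = -174
Area = |Σ|/2 = 87.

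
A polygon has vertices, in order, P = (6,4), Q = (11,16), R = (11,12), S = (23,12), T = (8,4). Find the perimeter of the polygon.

48

|PQ| = √((5)² + (12)²) = √169 = 13
|QR| = √((0)² + (-4)²) = √16 = 4
|RS| = √((12)² + (0)²) = √144 = 12
|ST| = √((-15)² + (-8)²) = √289 = 17
|TP| = √((-2)² + (0)²) = √4 = 2
Perimeter = 13 + 4 + 12 + 17 + 2 = 48.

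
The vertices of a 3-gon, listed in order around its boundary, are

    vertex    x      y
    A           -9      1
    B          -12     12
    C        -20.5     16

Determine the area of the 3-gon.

Cross-terms: -96, 54, 123.5  ⇒  Σ = 81.5
Area = |Σ|/2 = 40.75.

40.75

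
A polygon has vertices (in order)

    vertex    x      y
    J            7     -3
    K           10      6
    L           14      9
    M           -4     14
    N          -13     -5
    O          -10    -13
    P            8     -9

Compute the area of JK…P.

Apply the shoelace (surveyor's) formula: 2A = Σ (x_i·y_{i+1} − x_{i+1}·y_i), indices taken mod 7.
J→K: (7)(6) − (10)(-3) = 72
K→L: (10)(9) − (14)(6) = 6
L→M: (14)(14) − (-4)(9) = 232
M→N: (-4)(-5) − (-13)(14) = 202
N→O: (-13)(-13) − (-10)(-5) = 119
O→P: (-10)(-9) − (8)(-13) = 194
P→J: (8)(-3) − (7)(-9) = 39
Σ = 864
Area = |Σ|/2 = 432.

432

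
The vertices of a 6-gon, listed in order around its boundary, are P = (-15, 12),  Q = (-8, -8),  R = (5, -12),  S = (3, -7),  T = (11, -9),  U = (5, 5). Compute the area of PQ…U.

Σ = (216) + (136) + (1) + (50) + (100) + (135) = 638
Area = |Σ|/2 = 319.

319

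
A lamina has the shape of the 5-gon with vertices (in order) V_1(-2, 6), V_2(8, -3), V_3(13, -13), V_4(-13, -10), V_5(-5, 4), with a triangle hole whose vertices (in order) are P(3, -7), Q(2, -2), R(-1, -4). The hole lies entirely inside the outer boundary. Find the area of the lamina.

Outer boundary:
Cross-terms: -42, -65, -299, -102, -22  ⇒  Σ = -530
Area = |Σ|/2 = 265.
Hole:
Apply the shoelace formula: 2A = Σ (x_i·y_{i+1} − x_{i+1}·y_i), indices taken mod 3.
Cross-terms: 8, -10, 19  ⇒  Σ = 17
Area = |Σ|/2 = 8.5.
Net area = 265 − 8.5 = 256.5.

256.5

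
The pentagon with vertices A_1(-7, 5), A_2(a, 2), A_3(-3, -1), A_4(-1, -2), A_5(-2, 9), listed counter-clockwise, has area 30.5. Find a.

-4

The doubled signed area Σ (x_i y_{i+1} − x_{i+1} y_i) is linear in a.
With a=0 it equals 37; the coefficient of a is -6 (from the two edges through A_2).
So -6·a + 37 = 2·30.5 = 61 ⇒ a = -4.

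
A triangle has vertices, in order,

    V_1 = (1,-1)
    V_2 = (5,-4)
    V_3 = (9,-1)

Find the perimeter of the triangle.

|V_1V_2| = √((4)² + (-3)²) = √25 = 5
|V_2V_3| = √((4)² + (3)²) = √25 = 5
|V_3V_1| = √((-8)² + (0)²) = √64 = 8
Perimeter = 5 + 5 + 8 = 18.

18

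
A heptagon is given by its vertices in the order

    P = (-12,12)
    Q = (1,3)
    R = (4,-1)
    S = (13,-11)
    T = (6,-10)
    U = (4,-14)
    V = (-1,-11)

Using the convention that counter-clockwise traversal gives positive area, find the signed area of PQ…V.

-201

Apply the surveyor's formula: 2A = Σ (x_i·y_{i+1} − x_{i+1}·y_i), indices taken mod 7.
Cross-terms: -48, -13, -31, -64, -44, -58, -144  ⇒  Σ = -402
Signed area = Σ/2 = -201 (negative ⇒ clockwise traversal).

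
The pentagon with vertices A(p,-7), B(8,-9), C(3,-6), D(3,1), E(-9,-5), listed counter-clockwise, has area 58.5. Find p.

-1

Write out the shoelace sum; only the two edges meeting at A involve p:
2·Area = [((-9)·(-7) − p·(-5)) + (p·(-9) − 8·(-7))] + -6
       = -4·p + 113 = 117
⇒ p = -1.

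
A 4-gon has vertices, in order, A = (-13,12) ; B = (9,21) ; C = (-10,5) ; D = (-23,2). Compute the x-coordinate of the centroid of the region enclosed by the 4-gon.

-2378/281

Apply Gauss's area formula. First the cross-terms c_i = x_i·y_{i+1} − x_{i+1}·y_i:
  -381, 255, 95, -250  ⇒  2A = -281, A = -140.5.
Then Σ (x_i + x_{i+1})·c_i = 7134, so x̄ = 7134 / (6·(-140.5)) = -2378/281.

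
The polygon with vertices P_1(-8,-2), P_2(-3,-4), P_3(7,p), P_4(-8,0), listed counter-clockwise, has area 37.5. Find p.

1

Write out the shoelace sum; only the two edges meeting at P_3 involve p:
2·Area = [((-3)·p − 7·(-4)) + (7·0 − (-8)·p)] + 42
       = 5·p + 70 = 75
⇒ p = 1.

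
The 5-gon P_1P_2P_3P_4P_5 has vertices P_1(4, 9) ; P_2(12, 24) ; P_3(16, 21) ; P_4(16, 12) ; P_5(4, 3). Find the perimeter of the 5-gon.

52

|P_1P_2| = √((8)² + (15)²) = √289 = 17
|P_2P_3| = √((4)² + (-3)²) = √25 = 5
|P_3P_4| = √((0)² + (-9)²) = √81 = 9
|P_4P_5| = √((-12)² + (-9)²) = √225 = 15
|P_5P_1| = √((0)² + (6)²) = √36 = 6
Perimeter = 17 + 5 + 9 + 15 + 6 = 52.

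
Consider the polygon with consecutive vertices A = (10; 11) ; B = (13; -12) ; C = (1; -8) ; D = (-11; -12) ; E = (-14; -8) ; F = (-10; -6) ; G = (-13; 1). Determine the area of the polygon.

386

Apply the shoelace formula: 2A = Σ (x_i·y_{i+1} − x_{i+1}·y_i), indices taken mod 7.
A→B: (10)(-12) − (13)(11) = -263
B→C: (13)(-8) − (1)(-12) = -92
C→D: (1)(-12) − (-11)(-8) = -100
D→E: (-11)(-8) − (-14)(-12) = -80
E→F: (-14)(-6) − (-10)(-8) = 4
F→G: (-10)(1) − (-13)(-6) = -88
G→A: (-13)(11) − (10)(1) = -153
Σ = -772
Area = |Σ|/2 = 386.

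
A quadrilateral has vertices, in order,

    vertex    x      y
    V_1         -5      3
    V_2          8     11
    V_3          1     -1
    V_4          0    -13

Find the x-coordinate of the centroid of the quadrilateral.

2/11

Apply the shoelace formula. First the cross-terms c_i = x_i·y_{i+1} − x_{i+1}·y_i:
  -79, -19, -13, -65  ⇒  2A = -176, A = -88.
Then Σ (x_i + x_{i+1})·c_i = -96, so x̄ = -96 / (6·(-88)) = 2/11.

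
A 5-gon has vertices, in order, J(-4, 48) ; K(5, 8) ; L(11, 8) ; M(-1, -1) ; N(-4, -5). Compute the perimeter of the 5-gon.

|JK| = √((9)² + (-40)²) = √1681 = 41
|KL| = √((6)² + (0)²) = √36 = 6
|LM| = √((-12)² + (-9)²) = √225 = 15
|MN| = √((-3)² + (-4)²) = √25 = 5
|NJ| = √((0)² + (53)²) = √2809 = 53
Perimeter = 41 + 6 + 15 + 5 + 53 = 120.

120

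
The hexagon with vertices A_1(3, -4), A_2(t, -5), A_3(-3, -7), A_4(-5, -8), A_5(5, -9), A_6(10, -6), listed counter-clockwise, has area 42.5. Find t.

Write out the shoelace sum; only the two edges meeting at A_2 involve t:
2·Area = [(3·(-5) − t·(-4)) + (t·(-7) − (-3)·(-5))] + 112
       = -3·t + 82 = 85
⇒ t = -1.

-1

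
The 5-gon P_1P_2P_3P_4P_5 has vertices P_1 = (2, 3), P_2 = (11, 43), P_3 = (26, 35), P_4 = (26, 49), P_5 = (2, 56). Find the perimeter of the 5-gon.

|P_1P_2| = √((9)² + (40)²) = √1681 = 41
|P_2P_3| = √((15)² + (-8)²) = √289 = 17
|P_3P_4| = √((0)² + (14)²) = √196 = 14
|P_4P_5| = √((-24)² + (7)²) = √625 = 25
|P_5P_1| = √((0)² + (-53)²) = √2809 = 53
Perimeter = 41 + 17 + 14 + 25 + 53 = 150.

150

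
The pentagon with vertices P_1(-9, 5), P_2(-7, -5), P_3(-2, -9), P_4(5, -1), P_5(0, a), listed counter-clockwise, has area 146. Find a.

8

The doubled signed area Σ (x_i y_{i+1} − x_{i+1} y_i) is linear in a.
With a=0 it equals 180; the coefficient of a is 14 (from the two edges through P_5).
So 14·a + 180 = 2·146 = 292 ⇒ a = 8.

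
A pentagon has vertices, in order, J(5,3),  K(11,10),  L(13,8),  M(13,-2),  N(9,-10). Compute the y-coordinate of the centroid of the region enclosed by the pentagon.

17/19

Apply the shoelace (surveyor's) formula. First the cross-terms c_i = x_i·y_{i+1} − x_{i+1}·y_i:
  17, -42, -130, -112, 77  ⇒  2A = -190, A = -95.
Then Σ (y_i + y_{i+1})·c_i = -510, so ȳ = -510 / (6·(-95)) = 17/19.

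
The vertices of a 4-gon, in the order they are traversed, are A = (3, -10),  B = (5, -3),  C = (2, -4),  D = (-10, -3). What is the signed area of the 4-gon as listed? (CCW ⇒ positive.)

Apply the shoelace (surveyor's) formula: 2A = Σ (x_i·y_{i+1} − x_{i+1}·y_i), indices taken mod 4.
Cross-terms: 41, -14, -46, 109  ⇒  Σ = 90
Signed area = Σ/2 = 45 (positive ⇒ counter-clockwise traversal).

45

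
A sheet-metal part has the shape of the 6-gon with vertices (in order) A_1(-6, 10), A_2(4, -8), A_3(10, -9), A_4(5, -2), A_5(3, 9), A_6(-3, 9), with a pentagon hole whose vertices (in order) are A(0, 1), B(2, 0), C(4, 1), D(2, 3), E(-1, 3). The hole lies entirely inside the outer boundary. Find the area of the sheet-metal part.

94

Outer boundary:
Cross-terms: 8, 44, 25, 51, 54, 24  ⇒  Σ = 206
Area = |Σ|/2 = 103.
Hole:
Σ = (-2) + (2) + (10) + (9) + (-1) = 18
Area = |Σ|/2 = 9.
Net area = 103 − 9 = 94.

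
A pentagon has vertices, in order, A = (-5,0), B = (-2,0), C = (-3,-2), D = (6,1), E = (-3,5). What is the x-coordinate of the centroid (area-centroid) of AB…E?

Apply the surveyor's formula. First the cross-terms c_i = x_i·y_{i+1} − x_{i+1}·y_i:
  0, 4, 9, 33, 25  ⇒  2A = 71, A = 35.5.
Then Σ (x_i + x_{i+1})·c_i = -94, so x̄ = -94 / (6·35.5) = -94/213.

-94/213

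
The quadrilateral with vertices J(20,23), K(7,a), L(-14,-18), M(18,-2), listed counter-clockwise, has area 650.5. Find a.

23

The doubled signed area Σ (x_i y_{i+1} − x_{i+1} y_i) is linear in a.
With a=0 it equals 519; the coefficient of a is 34 (from the two edges through K).
So 34·a + 519 = 2·650.5 = 1301 ⇒ a = 23.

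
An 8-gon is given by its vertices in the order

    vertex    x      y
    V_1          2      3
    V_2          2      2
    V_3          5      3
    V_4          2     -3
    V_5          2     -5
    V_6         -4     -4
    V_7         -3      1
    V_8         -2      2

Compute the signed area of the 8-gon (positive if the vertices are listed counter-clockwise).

-44.5

Apply the surveyor's formula: 2A = Σ (x_i·y_{i+1} − x_{i+1}·y_i), indices taken mod 8.
Cross-terms: -2, -4, -21, -4, -28, -16, -4, -10  ⇒  Σ = -89
Signed area = Σ/2 = -44.5 (negative ⇒ clockwise traversal).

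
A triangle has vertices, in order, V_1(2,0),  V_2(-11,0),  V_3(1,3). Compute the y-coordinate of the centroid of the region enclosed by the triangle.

Apply the surveyor's formula. First the cross-terms c_i = x_i·y_{i+1} − x_{i+1}·y_i:
  0, -33, -6  ⇒  2A = -39, A = -19.5.
Then Σ (y_i + y_{i+1})·c_i = -117, so ȳ = -117 / (6·(-19.5)) = 1.

1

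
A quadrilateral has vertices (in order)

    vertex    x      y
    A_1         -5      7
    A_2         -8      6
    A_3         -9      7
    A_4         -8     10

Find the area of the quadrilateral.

8

Apply the shoelace formula: 2A = Σ (x_i·y_{i+1} − x_{i+1}·y_i), indices taken mod 4.
Cross-terms: 26, -2, -34, -6  ⇒  Σ = -16
Area = |Σ|/2 = 8.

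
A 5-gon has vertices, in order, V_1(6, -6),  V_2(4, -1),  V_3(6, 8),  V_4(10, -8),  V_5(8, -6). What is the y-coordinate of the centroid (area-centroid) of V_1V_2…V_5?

-0.95

Apply the surveyor's formula. First the cross-terms c_i = x_i·y_{i+1} − x_{i+1}·y_i:
  18, 38, -128, 4, -12  ⇒  2A = -80, A = -40.
Then Σ (y_i + y_{i+1})·c_i = 228, so ȳ = 228 / (6·(-40)) = -0.95.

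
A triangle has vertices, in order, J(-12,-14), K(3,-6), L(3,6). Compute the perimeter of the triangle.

54

|JK| = √((15)² + (8)²) = √289 = 17
|KL| = √((0)² + (12)²) = √144 = 12
|LJ| = √((-15)² + (-20)²) = √625 = 25
Perimeter = 17 + 12 + 25 = 54.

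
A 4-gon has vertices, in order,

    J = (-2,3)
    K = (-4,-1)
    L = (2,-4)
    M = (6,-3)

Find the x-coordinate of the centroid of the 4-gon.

Apply the shoelace (surveyor's) formula. First the cross-terms c_i = x_i·y_{i+1} − x_{i+1}·y_i:
  14, 18, 18, 12  ⇒  2A = 62, A = 31.
Then Σ (x_i + x_{i+1})·c_i = 72, so x̄ = 72 / (6·31) = 12/31.

12/31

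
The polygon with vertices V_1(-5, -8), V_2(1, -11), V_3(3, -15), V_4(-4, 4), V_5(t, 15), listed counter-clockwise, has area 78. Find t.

-9

Write out the shoelace sum; only the two edges meeting at V_5 involve t:
2·Area = [((-4)·15 − t·4) + (t·(-8) − (-5)·15)] + 33
       = -12·t + 48 = 156
⇒ t = -9.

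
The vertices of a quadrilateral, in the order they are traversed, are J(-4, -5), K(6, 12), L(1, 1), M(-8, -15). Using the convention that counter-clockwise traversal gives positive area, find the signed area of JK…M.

Apply the surveyor's formula: 2A = Σ (x_i·y_{i+1} − x_{i+1}·y_i), indices taken mod 4.
Σ = (-18) + (-6) + (-7) + (-20) = -51
Signed area = Σ/2 = -25.5 (negative ⇒ clockwise traversal).

-25.5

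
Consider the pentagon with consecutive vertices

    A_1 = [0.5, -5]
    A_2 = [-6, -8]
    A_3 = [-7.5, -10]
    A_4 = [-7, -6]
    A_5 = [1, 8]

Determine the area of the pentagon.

Σ = (-34) + (0) + (-25) + (-50) + (-9) = -118
Area = |Σ|/2 = 59.

59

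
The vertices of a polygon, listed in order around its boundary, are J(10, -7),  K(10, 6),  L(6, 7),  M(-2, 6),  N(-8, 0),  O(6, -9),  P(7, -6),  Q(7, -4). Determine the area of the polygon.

Apply Gauss's area formula: 2A = Σ (x_i·y_{i+1} − x_{i+1}·y_i), indices taken mod 8.
Σ = (130) + (34) + (50) + (48) + (72) + (27) + (14) + (-9) = 366
Area = |Σ|/2 = 183.

183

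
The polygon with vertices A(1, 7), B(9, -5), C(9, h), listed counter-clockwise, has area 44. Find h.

Write out the shoelace sum; only the two edges meeting at C involve h:
2·Area = [(9·h − 9·(-5)) + (9·7 − 1·h)] + -68
       = 8·h + 40 = 88
⇒ h = 6.

6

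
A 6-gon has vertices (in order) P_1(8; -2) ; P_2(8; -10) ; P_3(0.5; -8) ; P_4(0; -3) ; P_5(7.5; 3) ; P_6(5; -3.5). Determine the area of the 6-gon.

62.625

Apply Gauss's area formula: 2A = Σ (x_i·y_{i+1} − x_{i+1}·y_i), indices taken mod 6.
Cross-terms: -64, -59, -1.5, 22.5, -41.25, 18  ⇒  Σ = -125.25
Area = |Σ|/2 = 62.625.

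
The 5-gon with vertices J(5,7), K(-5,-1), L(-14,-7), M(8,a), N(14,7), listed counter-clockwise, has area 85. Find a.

2

The doubled signed area Σ (x_i y_{i+1} − x_{i+1} y_i) is linear in a.
With a=0 it equals 226; the coefficient of a is -28 (from the two edges through M).
So -28·a + 226 = 2·85 = 170 ⇒ a = 2.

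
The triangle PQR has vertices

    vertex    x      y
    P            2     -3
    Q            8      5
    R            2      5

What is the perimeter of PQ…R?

24

|PQ| = √((6)² + (8)²) = √100 = 10
|QR| = √((-6)² + (0)²) = √36 = 6
|RP| = √((0)² + (-8)²) = √64 = 8
Perimeter = 10 + 6 + 8 = 24.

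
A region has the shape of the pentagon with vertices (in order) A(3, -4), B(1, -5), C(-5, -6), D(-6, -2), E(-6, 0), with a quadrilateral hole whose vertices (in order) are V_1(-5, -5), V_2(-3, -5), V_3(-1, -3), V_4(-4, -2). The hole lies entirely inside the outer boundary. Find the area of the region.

Outer boundary:
Apply the surveyor's formula: 2A = Σ (x_i·y_{i+1} − x_{i+1}·y_i), indices taken mod 5.
Cross-terms: -11, -31, -26, -12, 24  ⇒  Σ = -56
Area = |Σ|/2 = 28.
Hole:
Apply the shoelace formula: 2A = Σ (x_i·y_{i+1} − x_{i+1}·y_i), indices taken mod 4.
Cross-terms: 10, 4, -10, 10  ⇒  Σ = 14
Area = |Σ|/2 = 7.
Net area = 28 − 7 = 21.

21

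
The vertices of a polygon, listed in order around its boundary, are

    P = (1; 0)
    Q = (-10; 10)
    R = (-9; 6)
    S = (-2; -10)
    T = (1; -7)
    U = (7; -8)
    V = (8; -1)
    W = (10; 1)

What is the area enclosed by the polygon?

Σ = (10) + (30) + (102) + (24) + (41) + (57) + (18) + (-1) = 281
Area = |Σ|/2 = 140.5.

140.5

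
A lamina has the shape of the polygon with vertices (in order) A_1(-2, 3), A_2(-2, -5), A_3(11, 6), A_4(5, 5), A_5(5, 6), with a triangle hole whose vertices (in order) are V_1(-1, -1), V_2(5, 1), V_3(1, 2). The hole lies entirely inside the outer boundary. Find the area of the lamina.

Outer boundary:
Apply the shoelace formula: 2A = Σ (x_i·y_{i+1} − x_{i+1}·y_i), indices taken mod 5.
A_1→A_2: (-2)(-5) − (-2)(3) = 16
A_2→A_3: (-2)(6) − (11)(-5) = 43
A_3→A_4: (11)(5) − (5)(6) = 25
A_4→A_5: (5)(6) − (5)(5) = 5
A_5→A_1: (5)(3) − (-2)(6) = 27
Σ = 116
Area = |Σ|/2 = 58.
Hole:
Apply the shoelace formula: 2A = Σ (x_i·y_{i+1} − x_{i+1}·y_i), indices taken mod 3.
Σ = (4) + (9) + (1) = 14
Area = |Σ|/2 = 7.
Net area = 58 − 7 = 51.

51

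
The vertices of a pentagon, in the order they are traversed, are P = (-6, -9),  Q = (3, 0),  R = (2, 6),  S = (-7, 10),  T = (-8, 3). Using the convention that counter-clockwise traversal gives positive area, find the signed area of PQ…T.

Σ = (27) + (18) + (62) + (59) + (90) = 256
Signed area = Σ/2 = 128 (positive ⇒ counter-clockwise traversal).

128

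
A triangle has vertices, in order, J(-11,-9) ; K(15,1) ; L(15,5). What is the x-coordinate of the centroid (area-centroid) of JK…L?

Apply the surveyor's formula. First the cross-terms c_i = x_i·y_{i+1} − x_{i+1}·y_i:
  124, 60, -80  ⇒  2A = 104, A = 52.
Then Σ (x_i + x_{i+1})·c_i = 1976, so x̄ = 1976 / (6·52) = 19/3.

19/3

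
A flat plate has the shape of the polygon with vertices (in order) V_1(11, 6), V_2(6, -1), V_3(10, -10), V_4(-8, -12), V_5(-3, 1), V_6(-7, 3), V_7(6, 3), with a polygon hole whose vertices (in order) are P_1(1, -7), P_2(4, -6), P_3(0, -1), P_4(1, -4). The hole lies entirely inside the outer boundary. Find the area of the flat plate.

181.5

Outer boundary:
Cross-terms: -47, -50, -200, -44, -2, -39, 3  ⇒  Σ = -379
Area = |Σ|/2 = 189.5.
Hole:
Apply Gauss's area formula: 2A = Σ (x_i·y_{i+1} − x_{i+1}·y_i), indices taken mod 4.
Σ = (22) + (-4) + (1) + (-3) = 16
Area = |Σ|/2 = 8.
Net area = 189.5 − 8 = 181.5.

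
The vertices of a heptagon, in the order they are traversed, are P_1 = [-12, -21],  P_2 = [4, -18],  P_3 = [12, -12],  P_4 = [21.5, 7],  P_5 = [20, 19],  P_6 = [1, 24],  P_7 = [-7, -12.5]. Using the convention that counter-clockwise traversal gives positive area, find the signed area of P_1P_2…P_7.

Σ = (300) + (168) + (342) + (268.5) + (461) + (155.5) + (-3) = 1692
Signed area = Σ/2 = 846 (positive ⇒ counter-clockwise traversal).

846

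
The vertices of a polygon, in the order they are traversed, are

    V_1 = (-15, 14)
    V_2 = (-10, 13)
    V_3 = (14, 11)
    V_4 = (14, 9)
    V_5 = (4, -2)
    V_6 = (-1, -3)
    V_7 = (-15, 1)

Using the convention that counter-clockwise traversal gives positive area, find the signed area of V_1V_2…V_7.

-347

Σ = (-55) + (-292) + (-28) + (-64) + (-14) + (-46) + (-195) = -694
Signed area = Σ/2 = -347 (negative ⇒ clockwise traversal).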